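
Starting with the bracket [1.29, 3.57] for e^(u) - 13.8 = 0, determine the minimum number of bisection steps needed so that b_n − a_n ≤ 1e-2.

Initial width b − a = 3.57 − 1.29 = 2.280000.
After n steps the width is (b−a)/2^n; need (b−a)/2^n ≤ 1e-2.
So n ≥ log₂(2.280000/1e-2) = log₂(228.0000) ≈ 7.8329.
Hence n = 8.

8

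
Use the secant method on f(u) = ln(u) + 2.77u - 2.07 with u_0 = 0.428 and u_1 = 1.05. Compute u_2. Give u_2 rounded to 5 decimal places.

0.83938

f(u_0) = -1.733072, f(u_1) = 0.887290
u_2 = 1.050000 - (0.887290)·(1.050000 - 0.428000)/(0.887290 - (-1.733072)) = 0.839382; f(u_2) = 0.080000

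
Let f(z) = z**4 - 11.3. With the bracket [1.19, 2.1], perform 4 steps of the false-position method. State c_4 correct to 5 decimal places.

1.83221

f(1.190000) = -9.294661, f(2.100000) = 8.148100
step 1: c = 1.674908, f(c) = -3.430190 < 0 → new bracket [1.674908, 2.100000]
step 2: c = 1.800846, f(c) = -0.782645 < 0 → new bracket [1.800846, 2.100000]
step 3: c = 1.827063, f(c) = -0.156704 < 0 → new bracket [1.827063, 2.100000]
step 4: c = 1.832213, f(c) = -0.030530 < 0 → new bracket [1.832213, 2.100000]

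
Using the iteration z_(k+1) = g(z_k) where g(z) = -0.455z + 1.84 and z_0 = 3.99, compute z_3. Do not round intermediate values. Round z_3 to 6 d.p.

1.007882

z_1 = g(3.990000) = 0.024550
z_2 = g(0.024550) = 1.828830
z_3 = g(1.828830) = 1.007882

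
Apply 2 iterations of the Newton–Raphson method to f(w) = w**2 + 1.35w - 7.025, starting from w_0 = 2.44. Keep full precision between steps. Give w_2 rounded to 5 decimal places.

2.06017

f'(w) = 2w + 1.35
w_0 = 2.440000: f = 2.222600, f' = 6.230000 → w_1 = 2.440000 - (2.222600)/(6.230000) = 2.083242
w_1 = 2.083242: f = 0.127276, f' = 5.516485 → w_2 = 2.083242 - (0.127276)/(5.516485) = 2.060170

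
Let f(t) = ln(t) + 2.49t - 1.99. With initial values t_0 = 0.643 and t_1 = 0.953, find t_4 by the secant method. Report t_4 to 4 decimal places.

f(t_0) = -0.830541, f(t_1) = 0.334830
t_2 = 0.953000 - (0.334830)·(0.953000 - 0.643000)/(0.334830 - (-0.830541)) = 0.863932; f(t_2) = 0.014929
t_3 = 0.863932 - (0.014929)·(0.863932 - 0.953000)/(0.014929 - (0.334830)) = 0.859775; f(t_3) = -0.000244
t_4 = 0.859775 - (-0.000244)·(0.859775 - 0.863932)/(-0.000244 - (0.014929)) = 0.859842; f(t_4) = 0.000000

0.8598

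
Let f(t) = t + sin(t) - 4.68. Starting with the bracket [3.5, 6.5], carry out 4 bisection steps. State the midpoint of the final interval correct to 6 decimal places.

f(3.500000) = -1.530783, f(6.500000) = 2.035120 (opposite signs)
step 1: m = 5.000000, f(m) = -0.638924 < 0 → root in [5.000000, 6.500000]
step 2: m = 5.750000, f(m) = 0.561721 > 0 → root in [5.000000, 5.750000]
step 3: m = 5.375000, f(m) = -0.093389 < 0 → root in [5.375000, 5.750000]
step 4: m = 5.562500, f(m) = 0.222600 > 0 → root in [5.375000, 5.562500]
Midpoint of [5.375000, 5.562500] = 5.468750

5.468750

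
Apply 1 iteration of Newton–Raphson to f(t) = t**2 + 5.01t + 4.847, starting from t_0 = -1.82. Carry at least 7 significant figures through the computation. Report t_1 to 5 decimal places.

-1.12015

Newton update: t ← t − f(t)/f'(t).
f'(t) = 2t + 5.01
t_0 = -1.820000: f = -0.958800, f' = 1.370000 → t_1 = -1.820000 - (-0.958800)/(1.370000) = -1.120146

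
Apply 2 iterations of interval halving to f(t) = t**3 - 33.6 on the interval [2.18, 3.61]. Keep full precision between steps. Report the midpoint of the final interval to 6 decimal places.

f(2.180000) = -23.239768, f(3.610000) = 13.445881 (opposite signs)
step 1: m = 2.895000, f(m) = -9.336933 < 0 → root in [2.895000, 3.610000]
step 2: m = 3.252500, f(m) = 0.807405 > 0 → root in [2.895000, 3.252500]
Midpoint of [2.895000, 3.252500] = 3.073750

3.073750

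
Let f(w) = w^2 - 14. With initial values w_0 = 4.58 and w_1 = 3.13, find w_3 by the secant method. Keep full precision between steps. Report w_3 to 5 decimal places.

3.74764

f(w_0) = 6.976400, f(w_1) = -4.203100
w_2 = 3.130000 - (-4.203100)·(3.130000 - 4.580000)/(-4.203100 - (6.976400)) = 3.675149; f(w_2) = -0.493279
w_3 = 3.675149 - (-0.493279)·(3.675149 - 3.130000)/(-0.493279 - (-4.203100)) = 3.747635; f(w_3) = 0.044770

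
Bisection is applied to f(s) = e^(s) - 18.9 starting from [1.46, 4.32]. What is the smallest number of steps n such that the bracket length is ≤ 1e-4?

15

Initial width b − a = 4.32 − 1.46 = 2.860000.
After n steps the width is (b−a)/2^n; need (b−a)/2^n ≤ 1e-4.
So n ≥ log₂(2.860000/1e-4) = log₂(28600.0000) ≈ 14.8037.
Hence n = 15.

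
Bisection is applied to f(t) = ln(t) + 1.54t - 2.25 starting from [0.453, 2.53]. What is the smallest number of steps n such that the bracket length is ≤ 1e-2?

8

Initial width b − a = 2.53 − 0.453 = 2.077000.
After n steps the width is (b−a)/2^n; need (b−a)/2^n ≤ 1e-2.
So n ≥ log₂(2.077000/1e-2) = log₂(207.7000) ≈ 7.6984.
Hence n = 8.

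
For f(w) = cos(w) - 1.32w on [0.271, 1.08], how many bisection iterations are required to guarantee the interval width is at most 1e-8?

Initial width b − a = 1.08 − 0.271 = 0.809000.
After n steps the width is (b−a)/2^n; need (b−a)/2^n ≤ 1e-8.
So n ≥ log₂(0.809000/1e-8) = log₂(80900000.0000) ≈ 26.2696.
Hence n = 27.

27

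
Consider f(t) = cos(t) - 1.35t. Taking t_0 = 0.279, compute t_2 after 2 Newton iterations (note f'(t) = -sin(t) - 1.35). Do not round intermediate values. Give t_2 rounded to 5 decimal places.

0.60819

t_0 = 0.279000: f = 0.584681, f' = -1.625394 → t_1 = 0.279000 - (0.584681)/(-1.625394) = 0.638717
t_1 = 0.638717: f = -0.059406, f' = -1.946166 → t_2 = 0.638717 - (-0.059406)/(-1.946166) = 0.608192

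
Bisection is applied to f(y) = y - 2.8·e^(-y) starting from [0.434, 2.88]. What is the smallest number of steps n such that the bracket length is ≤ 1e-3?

Initial width b − a = 2.88 − 0.434 = 2.446000.
After n steps the width is (b−a)/2^n; need (b−a)/2^n ≤ 1e-3.
So n ≥ log₂(2.446000/1e-3) = log₂(2446.0000) ≈ 11.2562.
Hence n = 12.

12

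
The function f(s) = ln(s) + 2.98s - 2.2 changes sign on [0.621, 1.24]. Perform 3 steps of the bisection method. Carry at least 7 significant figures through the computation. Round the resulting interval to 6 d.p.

[0.775750, 0.853125]

f(0.621000) = -0.825844, f(1.240000) = 1.710311 (opposite signs)
step 1: m = 0.930500, f(m) = 0.500857 > 0 → root in [0.621000, 0.930500]
step 2: m = 0.775750, f(m) = -0.142190 < 0 → root in [0.775750, 0.930500]
step 3: m = 0.853125, f(m) = 0.183463 > 0 → root in [0.775750, 0.853125]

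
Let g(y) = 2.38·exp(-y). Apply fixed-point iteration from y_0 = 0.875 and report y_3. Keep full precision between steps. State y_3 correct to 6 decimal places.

0.984749

y_1 = g(0.875000) = 0.992132
y_2 = g(0.992132) = 0.882469
y_3 = g(0.882469) = 0.984749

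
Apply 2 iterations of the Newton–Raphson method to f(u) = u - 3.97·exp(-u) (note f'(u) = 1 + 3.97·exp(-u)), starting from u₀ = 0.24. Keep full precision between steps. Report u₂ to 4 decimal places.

u_0 = 0.240000: f = -2.882913, f' = 4.122913 → u_1 = 0.240000 - (-2.882913)/(4.122913) = 0.939242
u_1 = 0.939242: f = -0.612727, f' = 2.551969 → u_2 = 0.939242 - (-0.612727)/(2.551969) = 1.179342

1.1793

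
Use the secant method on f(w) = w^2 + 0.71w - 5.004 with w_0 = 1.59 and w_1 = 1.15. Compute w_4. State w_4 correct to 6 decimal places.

f(w_0) = -1.347000, f(w_1) = -2.865000
w_2 = 1.150000 - (-2.865000)·(1.150000 - 1.590000)/(-2.865000 - (-1.347000)) = 1.980435; f(w_2) = 0.324231
w_3 = 1.980435 - (0.324231)·(1.980435 - 1.150000)/(0.324231 - (-2.865000)) = 1.896009; f(w_3) = -0.062982
w_4 = 1.896009 - (-0.062982)·(1.896009 - 1.980435)/(-0.062982 - (0.324231)) = 1.909742; f(w_4) = -0.000971

1.909742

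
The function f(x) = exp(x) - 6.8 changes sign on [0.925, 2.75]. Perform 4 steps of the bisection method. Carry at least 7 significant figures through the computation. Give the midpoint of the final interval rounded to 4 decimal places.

f(0.925000) = -4.278132, f(2.750000) = 8.842632 (opposite signs)
step 1: m = 1.837500, f(m) = -0.519183 < 0 → root in [1.837500, 2.750000]
step 2: m = 2.293750, f(m) = 3.112038 > 0 → root in [1.837500, 2.293750]
step 3: m = 2.065625, f(m) = 1.090228 > 0 → root in [1.837500, 2.065625]
step 4: m = 1.951562, f(m) = 0.239678 > 0 → root in [1.837500, 1.951562]
Midpoint of [1.837500, 1.951562] = 1.894531

1.8945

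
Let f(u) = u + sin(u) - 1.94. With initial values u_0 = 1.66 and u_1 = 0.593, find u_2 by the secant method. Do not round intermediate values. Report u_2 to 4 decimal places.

Secant update: u_(k+1) = u_k − f(u_k)·(u_k − u_(k-1))/(f(u_k) − f(u_(k-1))).
f(u_0) = 0.716024, f(u_1) = -0.788149
u_2 = 0.593000 - (-0.788149)·(0.593000 - 1.660000)/(-0.788149 - (0.716024)) = 1.152081; f(u_2) = 0.125693

1.1521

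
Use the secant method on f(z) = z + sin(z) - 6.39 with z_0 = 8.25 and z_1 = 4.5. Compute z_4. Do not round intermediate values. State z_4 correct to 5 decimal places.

f(z_0) = 2.782604, f(z_1) = -2.867530
z_2 = 4.500000 - (-2.867530)·(4.500000 - 8.250000)/(-2.867530 - (2.782604)) = 6.403183; f(z_2) = 0.132892
z_3 = 6.403183 - (0.132892)·(6.403183 - 4.500000)/(0.132892 - (-2.867530)) = 6.318888; f(z_3) = -0.035416
z_4 = 6.318888 - (-0.035416)·(6.318888 - 6.403183)/(-0.035416 - (0.132892)) = 6.336626; f(z_4) = 0.000041

6.33663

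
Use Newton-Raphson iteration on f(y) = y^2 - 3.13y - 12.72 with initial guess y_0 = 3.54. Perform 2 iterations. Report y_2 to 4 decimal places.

Newton update: y ← y − f(y)/f'(y).
f'(y) = 2y - 3.13
y_0 = 3.540000: f = -11.268600, f' = 3.950000 → y_1 = 3.540000 - (-11.268600)/(3.950000) = 6.392810
y_1 = 6.392810: f = 8.138526, f' = 9.655620 → y_2 = 6.392810 - (8.138526)/(9.655620) = 5.549930

5.5499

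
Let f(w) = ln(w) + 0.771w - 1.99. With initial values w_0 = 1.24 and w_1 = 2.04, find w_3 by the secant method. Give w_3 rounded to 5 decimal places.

f(w_0) = -0.818849, f(w_1) = 0.295790
w_2 = 2.040000 - (0.295790)·(2.040000 - 1.240000)/(0.295790 - (-0.818849)) = 1.827705; f(w_2) = 0.022222
w_3 = 1.827705 - (0.022222)·(1.827705 - 2.040000)/(0.022222 - (0.295790)) = 1.810461; f(w_3) = -0.000554

1.81046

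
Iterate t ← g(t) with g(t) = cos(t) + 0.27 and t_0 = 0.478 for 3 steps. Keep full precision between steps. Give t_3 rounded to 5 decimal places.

t_1 = g(0.478000) = 1.157917
t_2 = g(1.157917) = 0.671249
t_3 = g(0.671249) = 1.053046

1.05305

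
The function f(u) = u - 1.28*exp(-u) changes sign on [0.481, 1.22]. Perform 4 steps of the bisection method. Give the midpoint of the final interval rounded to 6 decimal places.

0.642656

f(0.481000) = -0.310251, f(1.220000) = 0.842105 (opposite signs)
step 1: m = 0.850500, f(m) = 0.303682 > 0 → root in [0.481000, 0.850500]
step 2: m = 0.665750, f(m) = 0.007973 > 0 → root in [0.481000, 0.665750]
step 3: m = 0.573375, f(m) = -0.148059 < 0 → root in [0.573375, 0.665750]
step 4: m = 0.619563, f(m) = -0.069308 < 0 → root in [0.619563, 0.665750]
Midpoint of [0.619563, 0.665750] = 0.642656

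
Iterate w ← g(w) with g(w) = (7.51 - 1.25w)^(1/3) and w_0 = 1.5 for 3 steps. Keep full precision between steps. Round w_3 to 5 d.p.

1.74708

w_1 = g(1.500000) = 1.779500
w_2 = g(1.779500) = 1.741936
w_3 = g(1.741936) = 1.747079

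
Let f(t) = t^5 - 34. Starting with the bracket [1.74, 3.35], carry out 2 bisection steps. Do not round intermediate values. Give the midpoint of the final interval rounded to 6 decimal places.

1.941250

f(1.740000) = -18.050531, f(3.350000) = 387.914096 (opposite signs)
step 1: m = 2.545000, f(m) = 72.767466 > 0 → root in [1.740000, 2.545000]
step 2: m = 2.142500, f(m) = 11.144428 > 0 → root in [1.740000, 2.142500]
Midpoint of [1.740000, 2.142500] = 1.941250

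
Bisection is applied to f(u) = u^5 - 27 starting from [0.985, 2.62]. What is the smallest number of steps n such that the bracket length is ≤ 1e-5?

18

Initial width b − a = 2.62 − 0.985 = 1.635000.
After n steps the width is (b−a)/2^n; need (b−a)/2^n ≤ 1e-5.
So n ≥ log₂(1.635000/1e-5) = log₂(163500.0000) ≈ 17.3189.
Hence n = 18.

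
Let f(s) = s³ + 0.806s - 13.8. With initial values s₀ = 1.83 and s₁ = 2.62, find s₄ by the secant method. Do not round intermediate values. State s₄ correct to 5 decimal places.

2.28692

f(s_0) = -6.196533, f(s_1) = 6.296448
s_2 = 2.620000 - (6.296448)·(2.620000 - 1.830000)/(6.296448 - (-6.196533)) = 2.221841; f(s_2) = -1.040907
s_3 = 2.221841 - (-1.040907)·(2.221841 - 2.620000)/(-1.040907 - (6.296448)) = 2.278325; f(s_3) = -0.137414
s_4 = 2.278325 - (-0.137414)·(2.278325 - 2.221841)/(-0.137414 - (-1.040907)) = 2.286916; f(s_4) = 0.003794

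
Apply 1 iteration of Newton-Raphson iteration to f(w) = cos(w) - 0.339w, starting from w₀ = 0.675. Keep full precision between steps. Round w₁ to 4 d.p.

1.2476

Newton update: w ← w − f(w)/f'(w).
f'(w) = -sin(w) - 0.339
w_0 = 0.675000: f = 0.551882, f' = -0.963897 → w_1 = 0.675000 - (0.551882)/(-0.963897) = 1.247553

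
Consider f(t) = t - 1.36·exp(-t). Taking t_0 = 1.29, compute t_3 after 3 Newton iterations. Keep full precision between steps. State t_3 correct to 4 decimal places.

f'(t) = 1 + 1.36·exp(-t)
t_0 = 1.290000: f = 0.915632, f' = 1.374368 → t_1 = 1.290000 - (0.915632)/(1.374368) = 0.623780
t_1 = 0.623780: f = -0.105064, f' = 1.728844 → t_2 = 0.623780 - (-0.105064)/(1.728844) = 0.684551
t_2 = 0.684551: f = -0.001319, f' = 1.685870 → t_3 = 0.684551 - (-0.001319)/(1.685870) = 0.685334

0.6853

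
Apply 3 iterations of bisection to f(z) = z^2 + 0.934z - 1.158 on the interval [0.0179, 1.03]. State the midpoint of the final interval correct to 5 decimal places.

f(0.017900) = -1.140961, f(1.030000) = 0.864920 (opposite signs)
step 1: m = 0.523950, f(m) = -0.394107 < 0 → root in [0.523950, 1.030000]
step 2: m = 0.776975, f(m) = 0.171385 > 0 → root in [0.523950, 0.776975]
step 3: m = 0.650462, f(m) = -0.127367 < 0 → root in [0.650462, 0.776975]
Midpoint of [0.650462, 0.776975] = 0.713719

0.71372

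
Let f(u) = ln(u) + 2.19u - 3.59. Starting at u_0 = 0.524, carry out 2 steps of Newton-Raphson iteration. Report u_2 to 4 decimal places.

f'(u) = 1/u + 2.19
u_0 = 0.524000: f = -3.088704, f' = 4.098397 → u_1 = 0.524000 - (-3.088704)/(4.098397) = 1.277637
u_1 = 1.277637: f = -0.546963, f' = 2.972695 → u_2 = 1.277637 - (-0.546963)/(2.972695) = 1.461633

1.4616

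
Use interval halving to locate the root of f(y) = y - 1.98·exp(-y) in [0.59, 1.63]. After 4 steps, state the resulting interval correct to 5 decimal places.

f(0.590000) = -0.507568, f(1.630000) = 1.242059 (opposite signs)
step 1: m = 1.110000, f(m) = 0.457473 > 0 → root in [0.590000, 1.110000]
step 2: m = 0.850000, f(m) = 0.003718 > 0 → root in [0.590000, 0.850000]
step 3: m = 0.720000, f(m) = -0.243769 < 0 → root in [0.720000, 0.850000]
step 4: m = 0.785000, f(m) = -0.118117 < 0 → root in [0.785000, 0.850000]

[0.78500, 0.85000]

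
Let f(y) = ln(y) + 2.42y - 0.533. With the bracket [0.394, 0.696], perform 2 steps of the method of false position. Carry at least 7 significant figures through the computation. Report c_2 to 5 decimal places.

False-position update: c = (a·f(b) − b·f(a))/(f(b) − f(a)); replace the endpoint whose sign matches f(c).
f(0.394000) = -0.510924, f(0.696000) = 0.788914
step 1: c = 0.512706, f(c) = 0.039698 > 0 → new bracket [0.394000, 0.512706]
step 2: c = 0.504148, f(c) = 0.002153 > 0 → new bracket [0.394000, 0.504148]

0.50415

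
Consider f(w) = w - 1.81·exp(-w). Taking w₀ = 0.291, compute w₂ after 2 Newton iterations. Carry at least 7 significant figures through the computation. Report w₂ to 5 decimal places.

0.80638

f'(w) = 1 + 1.81·exp(-w)
w_0 = 0.291000: f = -1.062003, f' = 2.353003 → w_1 = 0.291000 - (-1.062003)/(2.353003) = 0.742340
w_1 = 0.742340: f = -0.119219, f' = 1.861558 → w_2 = 0.742340 - (-0.119219)/(1.861558) = 0.806382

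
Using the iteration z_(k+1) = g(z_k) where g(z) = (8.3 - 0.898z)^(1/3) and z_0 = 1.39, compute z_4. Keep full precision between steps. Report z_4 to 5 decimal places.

1.87711

z_1 = g(1.390000) = 1.917636
z_2 = g(1.917636) = 1.873687
z_3 = g(1.873687) = 1.877427
z_4 = g(1.877427) = 1.877109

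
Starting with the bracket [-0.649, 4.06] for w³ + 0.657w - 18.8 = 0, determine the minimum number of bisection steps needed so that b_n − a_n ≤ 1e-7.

26

Initial width b − a = 4.06 − -0.649 = 4.709000.
After n steps the width is (b−a)/2^n; need (b−a)/2^n ≤ 1e-7.
So n ≥ log₂(4.709000/1e-7) = log₂(47090000.0000) ≈ 25.4889.
Hence n = 26.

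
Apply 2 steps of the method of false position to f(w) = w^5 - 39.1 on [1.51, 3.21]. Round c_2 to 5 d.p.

1.79232

f(1.510000) = -31.249727, f(3.210000) = 301.720071
step 1: c = 1.669548, f(c) = -26.128385 < 0 → new bracket [1.669548, 3.210000]
step 2: c = 1.792316, f(c) = -20.604192 < 0 → new bracket [1.792316, 3.210000]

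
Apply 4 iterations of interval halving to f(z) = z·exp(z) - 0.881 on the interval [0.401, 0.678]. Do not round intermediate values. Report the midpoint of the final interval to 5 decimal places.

0.53084

f(0.401000) = -0.282180, f(0.678000) = 0.454615 (opposite signs)
step 1: m = 0.539500, f(m) = 0.044323 > 0 → root in [0.401000, 0.539500]
step 2: m = 0.470250, f(m) = -0.128415 < 0 → root in [0.470250, 0.539500]
step 3: m = 0.504875, f(m) = -0.044534 < 0 → root in [0.504875, 0.539500]
step 4: m = 0.522188, f(m) = -0.000743 < 0 → root in [0.522188, 0.539500]
Midpoint of [0.522188, 0.539500] = 0.530844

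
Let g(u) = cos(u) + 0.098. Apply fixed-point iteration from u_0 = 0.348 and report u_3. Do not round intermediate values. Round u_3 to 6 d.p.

u_1 = g(0.348000) = 1.038057
u_2 = g(1.038057) = 0.605895
u_3 = g(0.605895) = 0.919993

0.919993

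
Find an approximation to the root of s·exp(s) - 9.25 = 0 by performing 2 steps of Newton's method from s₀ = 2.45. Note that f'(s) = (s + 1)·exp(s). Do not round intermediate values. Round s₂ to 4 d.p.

1.7414

s_0 = 2.450000: f = 19.141449, f' = 39.979796 → s_1 = 2.450000 - (19.141449)/(39.979796) = 1.971222
s_1 = 1.971222: f = 4.902277, f' = 21.331721 → s_2 = 1.971222 - (4.902277)/(21.331721) = 1.741410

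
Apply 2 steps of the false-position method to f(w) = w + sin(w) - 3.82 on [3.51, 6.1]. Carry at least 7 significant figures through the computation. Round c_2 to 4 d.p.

False-position update: c = (a·f(b) − b·f(a))/(f(b) − f(a)); replace the endpoint whose sign matches f(c).
f(3.510000) = -0.670130, f(6.100000) = 2.097837
step 1: c = 4.137044, f(c) = -0.521961 < 0 → new bracket [4.137044, 6.100000]
step 2: c = 4.528137, f(c) = -0.274936 < 0 → new bracket [4.528137, 6.100000]

4.5281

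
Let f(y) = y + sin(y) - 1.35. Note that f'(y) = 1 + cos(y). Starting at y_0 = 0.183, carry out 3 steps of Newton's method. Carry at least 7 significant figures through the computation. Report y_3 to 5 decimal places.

0.70328

Newton update: y ← y − f(y)/f'(y).
y_0 = 0.183000: f = -0.985020, f' = 1.983302 → y_1 = 0.183000 - (-0.985020)/(1.983302) = 0.679656
y_1 = 0.679656: f = -0.041818, f' = 1.777789 → y_2 = 0.679656 - (-0.041818)/(1.777789) = 0.703179
y_2 = 0.703179: f = -0.000176, f' = 1.762791 → y_3 = 0.703179 - (-0.000176)/(1.762791) = 0.703278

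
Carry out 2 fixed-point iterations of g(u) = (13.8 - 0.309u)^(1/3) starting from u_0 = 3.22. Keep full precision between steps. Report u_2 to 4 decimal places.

u_1 = g(3.220000) = 2.339520
u_2 = g(2.339520) = 2.355973

2.3560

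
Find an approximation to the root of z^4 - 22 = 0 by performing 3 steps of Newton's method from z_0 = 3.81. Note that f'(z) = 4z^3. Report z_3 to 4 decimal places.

2.2059

Newton update: z ← z − f(z)/f'(z).
z_0 = 3.810000: f = 188.717159, f' = 221.225364 → z_1 = 3.810000 - (188.717159)/(221.225364) = 2.956946
z_1 = 2.956946: f = 54.449321, f' = 103.416591 → z_2 = 2.956946 - (54.449321)/(103.416591) = 2.430441
z_2 = 2.430441: f = 12.893185, f' = 57.426911 → z_3 = 2.430441 - (12.893185)/(57.426911) = 2.205927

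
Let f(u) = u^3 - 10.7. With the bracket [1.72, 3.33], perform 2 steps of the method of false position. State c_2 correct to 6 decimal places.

f(1.720000) = -5.611552, f(3.330000) = 26.226037
step 1: c = 2.003771, f(c) = -2.654657 < 0 → new bracket [2.003771, 3.330000]
step 2: c = 2.125676, f(c) = -1.095139 < 0 → new bracket [2.125676, 3.330000]

2.125676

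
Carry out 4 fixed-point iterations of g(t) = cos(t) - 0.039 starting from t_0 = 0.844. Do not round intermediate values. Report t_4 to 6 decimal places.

t_1 = g(0.844000) = 0.625479
t_2 = g(0.625479) = 0.771683
t_3 = g(0.771683) = 0.677738
t_4 = g(0.677738) = 0.739993

0.739993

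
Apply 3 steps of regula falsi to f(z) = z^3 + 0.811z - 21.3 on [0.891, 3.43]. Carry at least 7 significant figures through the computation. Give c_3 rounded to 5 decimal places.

2.63982

f(0.891000) = -19.870051, f(3.430000) = 21.835337
step 1: c = 2.100677, f(c) = -10.326388 < 0 → new bracket [2.100677, 3.430000]
step 2: c = 2.527492, f(c) = -3.104037 < 0 → new bracket [2.527492, 3.430000]
step 3: c = 2.639821, f(c) = -0.763098 < 0 → new bracket [2.639821, 3.430000]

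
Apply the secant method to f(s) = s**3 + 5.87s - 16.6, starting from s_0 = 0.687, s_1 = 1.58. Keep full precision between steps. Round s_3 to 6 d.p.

f(s_0) = -12.243067, f(s_1) = -3.381088
s_2 = 1.580000 - (-3.381088)·(1.580000 - 0.687000)/(-3.381088 - (-12.243067)) = 1.920704; f(s_2) = 1.760209
s_3 = 1.920704 - (1.760209)·(1.920704 - 1.580000)/(1.760209 - (-3.381088)) = 1.804058; f(s_3) = -0.138642

1.804058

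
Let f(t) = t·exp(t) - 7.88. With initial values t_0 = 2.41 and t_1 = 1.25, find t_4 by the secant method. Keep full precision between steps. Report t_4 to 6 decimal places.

f(t_0) = 18.952846, f(t_1) = -3.517071
t_2 = 1.250000 - (-3.517071)·(1.250000 - 2.410000)/(-3.517071 - (18.952846)) = 1.431567; f(t_2) = -1.888528
t_3 = 1.431567 - (-1.888528)·(1.431567 - 1.250000)/(-1.888528 - (-3.517071)) = 1.642120; f(t_3) = 0.603378
t_4 = 1.642120 - (0.603378)·(1.642120 - 1.431567)/(0.603378 - (-1.888528)) = 1.591138; f(t_4) = -0.068573

1.591138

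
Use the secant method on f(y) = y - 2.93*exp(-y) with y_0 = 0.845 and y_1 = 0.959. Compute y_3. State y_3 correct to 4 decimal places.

1.0378

Secant update: y_(k+1) = y_k − f(y_k)·(y_k − y_(k-1))/(f(y_k) − f(y_(k-1))).
f(y_0) = -0.413603, f(y_1) = -0.163999
y_2 = 0.959000 - (-0.163999)·(0.959000 - 0.845000)/(-0.163999 - (-0.413603)) = 1.033902; f(y_2) = -0.008055
y_3 = 1.033902 - (-0.008055)·(1.033902 - 0.959000)/(-0.008055 - (-0.163999)) = 1.037771; f(y_3) = -0.000163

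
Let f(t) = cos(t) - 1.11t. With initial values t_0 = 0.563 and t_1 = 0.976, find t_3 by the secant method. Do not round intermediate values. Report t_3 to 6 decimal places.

f(t_0) = 0.220728, f(t_1) = -0.523020
t_2 = 0.976000 - (-0.523020)·(0.976000 - 0.563000)/(-0.523020 - (0.220728)) = 0.685569; f(t_2) = 0.013077
t_3 = 0.685569 - (0.013077)·(0.685569 - 0.976000)/(0.013077 - (-0.523020)) = 0.692654; f(t_3) = 0.000709

0.692654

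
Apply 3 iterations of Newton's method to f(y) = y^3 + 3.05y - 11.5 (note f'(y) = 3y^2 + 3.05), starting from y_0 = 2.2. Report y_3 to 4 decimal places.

y_0 = 2.200000: f = 5.858000, f' = 17.570000 → y_1 = 2.200000 - (5.858000)/(17.570000) = 1.866591
y_1 = 1.866591: f = 0.696605, f' = 13.502483 → y_2 = 1.866591 - (0.696605)/(13.502483) = 1.815000
y_2 = 1.815000: f = 0.014767, f' = 12.932674 → y_3 = 1.815000 - (0.014767)/(12.932674) = 1.813858

1.8139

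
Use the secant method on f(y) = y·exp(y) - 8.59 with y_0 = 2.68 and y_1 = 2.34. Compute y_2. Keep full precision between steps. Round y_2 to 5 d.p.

1.97918

f(y_0) = 30.498050, f(y_1) = 15.702094
y_2 = 2.340000 - (15.702094)·(2.340000 - 2.680000)/(15.702094 - (30.498050)) = 1.979178; f(y_2) = 5.732892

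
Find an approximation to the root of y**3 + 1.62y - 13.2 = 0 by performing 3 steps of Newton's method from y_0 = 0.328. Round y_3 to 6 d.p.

Newton update: y ← y − f(y)/f'(y).
f'(y) = 3y**2 + 1.62
y_0 = 0.328000: f = -12.633352, f' = 1.942752 → y_1 = 0.328000 - (-12.633352)/(1.942752) = 6.830813
y_1 = 6.830813: f = 316.591657, f' = 141.600008 → y_2 = 6.830813 - (316.591657)/(141.600008) = 4.594996
y_2 = 4.594996: f = 91.262590, f' = 64.961967 → y_3 = 4.594996 - (91.262590)/(64.961967) = 3.190134

3.190134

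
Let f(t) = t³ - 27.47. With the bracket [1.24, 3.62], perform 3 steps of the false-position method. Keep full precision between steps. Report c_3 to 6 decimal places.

f(1.240000) = -25.563376, f(3.620000) = 19.967928
step 1: c = 2.576242, f(c) = -10.371426 < 0 → new bracket [2.576242, 3.620000]
step 2: c = 2.933048, f(c) = -2.237667 < 0 → new bracket [2.933048, 3.620000]
step 3: c = 3.002272, f(c) = -0.408603 < 0 → new bracket [3.002272, 3.620000]

3.002272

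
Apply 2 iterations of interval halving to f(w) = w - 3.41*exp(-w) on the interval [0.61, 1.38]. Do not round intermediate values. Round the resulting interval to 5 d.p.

f(0.610000) = -1.242826, f(1.380000) = 0.522117 (opposite signs)
step 1: m = 0.995000, f(m) = -0.265757 < 0 → root in [0.995000, 1.380000]
step 2: m = 1.187500, f(m) = 0.147509 > 0 → root in [0.995000, 1.187500]

[0.99500, 1.18750]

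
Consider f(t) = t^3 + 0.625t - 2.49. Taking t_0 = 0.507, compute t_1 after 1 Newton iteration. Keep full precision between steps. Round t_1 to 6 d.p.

1.970171

Newton update: t ← t − f(t)/f'(t).
f'(t) = 3t^2 + 0.625
t_0 = 0.507000: f = -2.042801, f' = 1.396147 → t_1 = 0.507000 - (-2.042801)/(1.396147) = 1.970171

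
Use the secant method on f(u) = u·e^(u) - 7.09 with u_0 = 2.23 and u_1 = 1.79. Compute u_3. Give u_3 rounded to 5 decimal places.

f(u_0) = 13.648701, f(u_1) = 3.631120
u_2 = 1.790000 - (3.631120)·(1.790000 - 2.230000)/(3.631120 - (13.648701)) = 1.630511; f(u_2) = 1.236179
u_3 = 1.630511 - (1.236179)·(1.630511 - 1.790000)/(1.236179 - (3.631120)) = 1.548189; f(u_3) = 0.191047

1.54819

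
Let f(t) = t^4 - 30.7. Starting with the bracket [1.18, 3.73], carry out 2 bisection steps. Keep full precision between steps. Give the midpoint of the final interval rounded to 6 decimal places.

2.136250

f(1.180000) = -28.761222, f(3.730000) = 162.868786 (opposite signs)
step 1: m = 2.455000, f(m) = 5.625030 > 0 → root in [1.180000, 2.455000]
step 2: m = 1.817500, f(m) = -19.788168 < 0 → root in [1.817500, 2.455000]
Midpoint of [1.817500, 2.455000] = 2.136250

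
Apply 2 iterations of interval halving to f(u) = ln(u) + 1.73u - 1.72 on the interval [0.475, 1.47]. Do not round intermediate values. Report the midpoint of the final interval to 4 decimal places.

1.0969

f(0.475000) = -1.642690, f(1.470000) = 1.208362 (opposite signs)
step 1: m = 0.972500, f(m) = -0.065460 < 0 → root in [0.972500, 1.470000]
step 2: m = 1.221250, f(m) = 0.592637 > 0 → root in [0.972500, 1.221250]
Midpoint of [0.972500, 1.221250] = 1.096875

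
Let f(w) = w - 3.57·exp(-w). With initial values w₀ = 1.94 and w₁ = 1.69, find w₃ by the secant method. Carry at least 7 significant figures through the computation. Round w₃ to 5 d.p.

f(w_0) = 1.426977, f(w_1) = 1.031265
w_2 = 1.690000 - (1.031265)·(1.690000 - 1.940000)/(1.031265 - (1.426977)) = 1.038474; f(w_2) = -0.225286
w_3 = 1.038474 - (-0.225286)·(1.038474 - 1.690000)/(-0.225286 - (1.031265)) = 1.155286; f(w_3) = 0.030851

1.15529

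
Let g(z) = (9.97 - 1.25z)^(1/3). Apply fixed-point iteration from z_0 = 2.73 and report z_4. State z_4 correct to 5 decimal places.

1.95936

z_1 = g(2.730000) = 1.871742
z_2 = g(1.871742) = 1.968706
z_3 = g(1.968706) = 1.958227
z_4 = g(1.958227) = 1.959365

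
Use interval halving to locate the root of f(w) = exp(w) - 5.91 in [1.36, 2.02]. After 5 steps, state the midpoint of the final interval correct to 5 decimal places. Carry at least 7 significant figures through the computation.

f(1.360000) = -2.013807, f(2.020000) = 1.628325 (opposite signs)
step 1: m = 1.690000, f(m) = -0.490519 < 0 → root in [1.690000, 2.020000]
step 2: m = 1.855000, f(m) = 0.481698 > 0 → root in [1.690000, 1.855000]
step 3: m = 1.772500, f(m) = -0.024451 < 0 → root in [1.772500, 1.855000]
step 4: m = 1.813750, f(m) = 0.223405 > 0 → root in [1.772500, 1.813750]
step 5: m = 1.793125, f(m) = 0.098199 > 0 → root in [1.772500, 1.793125]
Midpoint of [1.772500, 1.793125] = 1.782812

1.78281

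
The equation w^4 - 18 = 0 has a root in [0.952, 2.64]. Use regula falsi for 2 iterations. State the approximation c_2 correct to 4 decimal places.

1.8655

f(0.952000) = -17.178613, f(2.640000) = 30.575324
step 1: c = 1.559227, f(c) = -12.089315 < 0 → new bracket [1.559227, 2.640000]
step 2: c = 1.865472, f(c) = -5.889708 < 0 → new bracket [1.865472, 2.640000]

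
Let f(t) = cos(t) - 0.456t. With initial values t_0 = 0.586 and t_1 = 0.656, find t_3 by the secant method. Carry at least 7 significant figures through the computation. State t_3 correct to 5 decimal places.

f(t_0) = 0.565943, f(t_1) = 0.493302
t_2 = 0.656000 - (0.493302)·(0.656000 - 0.586000)/(0.493302 - (0.565943)) = 1.131367; f(t_2) = -0.090480
t_3 = 1.131367 - (-0.090480)·(1.131367 - 0.656000)/(-0.090480 - (0.493302)) = 1.057690; f(t_3) = 0.008579

1.05769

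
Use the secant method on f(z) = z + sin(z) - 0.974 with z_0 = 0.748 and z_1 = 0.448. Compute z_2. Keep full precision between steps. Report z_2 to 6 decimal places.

f(z_0) = 0.454174, f(z_1) = -0.092836
z_2 = 0.448000 - (-0.092836)·(0.448000 - 0.748000)/(-0.092836 - (0.454174)) = 0.498915; f(z_2) = 0.003388

0.498915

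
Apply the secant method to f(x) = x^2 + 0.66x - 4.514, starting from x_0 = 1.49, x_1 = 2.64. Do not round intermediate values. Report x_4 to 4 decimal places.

f(x_0) = -1.310500, f(x_1) = 4.198000
x_2 = 2.640000 - (4.198000)·(2.640000 - 1.490000)/(4.198000 - (-1.310500)) = 1.763591; f(x_2) = -0.239778
x_3 = 1.763591 - (-0.239778)·(1.763591 - 2.640000)/(-0.239778 - (4.198000)) = 1.810944; f(x_3) = -0.039258
x_4 = 1.810944 - (-0.039258)·(1.810944 - 1.763591)/(-0.039258 - (-0.239778)) = 1.820215; f(x_4) = 0.000525

1.8202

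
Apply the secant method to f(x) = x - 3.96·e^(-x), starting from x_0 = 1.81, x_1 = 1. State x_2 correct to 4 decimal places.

f(x_0) = 1.161930, f(x_1) = -0.456803
x_2 = 1.000000 - (-0.456803)·(1.000000 - 1.810000)/(-0.456803 - (1.161930)) = 1.228580; f(x_2) = 0.069457

1.2286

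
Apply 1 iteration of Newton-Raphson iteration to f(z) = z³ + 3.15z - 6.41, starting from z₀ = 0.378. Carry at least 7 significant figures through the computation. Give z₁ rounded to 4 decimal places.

1.8214

Newton update: z ← z − f(z)/f'(z).
f'(z) = 3z² + 3.15
z_0 = 0.378000: f = -5.165290, f' = 3.578652 → z_1 = 0.378000 - (-5.165290)/(3.578652) = 1.821362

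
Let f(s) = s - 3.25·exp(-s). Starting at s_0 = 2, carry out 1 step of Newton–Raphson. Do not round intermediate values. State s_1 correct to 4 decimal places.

f'(s) = 1 + 3.25·exp(-s)
s_0 = 2.000000: f = 1.560160, f' = 1.439840 → s_1 = 2.000000 - (1.560160)/(1.439840) = 0.916435

0.9164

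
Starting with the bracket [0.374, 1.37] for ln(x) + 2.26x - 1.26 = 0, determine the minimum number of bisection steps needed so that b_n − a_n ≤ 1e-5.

Initial width b − a = 1.37 − 0.374 = 0.996000.
After n steps the width is (b−a)/2^n; need (b−a)/2^n ≤ 1e-5.
So n ≥ log₂(0.996000/1e-5) = log₂(99600.0000) ≈ 16.6039.
Hence n = 17.

17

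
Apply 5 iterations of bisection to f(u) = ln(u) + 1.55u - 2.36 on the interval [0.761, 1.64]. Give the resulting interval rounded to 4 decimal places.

f(0.761000) = -1.453572, f(1.640000) = 0.676696 (opposite signs)
step 1: m = 1.200500, f(m) = -0.316487 < 0 → root in [1.200500, 1.640000]
step 2: m = 1.420250, f(m) = 0.192220 > 0 → root in [1.200500, 1.420250]
step 3: m = 1.310375, f(m) = -0.058605 < 0 → root in [1.310375, 1.420250]
step 4: m = 1.365312, f(m) = 0.067618 > 0 → root in [1.310375, 1.365312]
step 5: m = 1.337844, f(m) = 0.004717 > 0 → root in [1.310375, 1.337844]

[1.3104, 1.3378]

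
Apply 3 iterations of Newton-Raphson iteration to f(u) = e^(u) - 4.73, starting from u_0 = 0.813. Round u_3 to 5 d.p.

1.55551

f'(u) = e^(u)
u_0 = 0.813000: f = -2.475338, f' = 2.254662 → u_1 = 0.813000 - (-2.475338)/(2.254662) = 1.910876
u_1 = 1.910876: f = 2.029004, f' = 6.759004 → u_2 = 1.910876 - (2.029004)/(6.759004) = 1.610683
u_2 = 1.610683: f = 0.276228, f' = 5.006228 → u_3 = 1.610683 - (0.276228)/(5.006228) = 1.555506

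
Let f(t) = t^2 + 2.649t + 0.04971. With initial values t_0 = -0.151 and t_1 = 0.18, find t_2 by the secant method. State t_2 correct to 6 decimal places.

-0.028712

f(t_0) = -0.327488, f(t_1) = 0.558930
t_2 = 0.180000 - (0.558930)·(0.180000 - -0.151000)/(0.558930 - (-0.327488)) = -0.028712; f(t_2) = -0.025523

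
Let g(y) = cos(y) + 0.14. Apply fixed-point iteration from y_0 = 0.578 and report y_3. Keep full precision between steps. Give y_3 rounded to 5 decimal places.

0.90545

y_1 = g(0.578000) = 0.977557
y_2 = g(0.977557) = 0.699050
y_3 = g(0.699050) = 0.905454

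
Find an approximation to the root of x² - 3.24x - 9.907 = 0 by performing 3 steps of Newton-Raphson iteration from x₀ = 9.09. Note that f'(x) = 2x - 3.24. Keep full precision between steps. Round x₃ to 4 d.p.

x_0 = 9.090000: f = 43.269500, f' = 14.940000 → x_1 = 9.090000 - (43.269500)/(14.940000) = 6.193782
x_1 = 6.193782: f = 8.388080, f' = 9.147564 → x_2 = 6.193782 - (8.388080)/(9.147564) = 5.276808
x_2 = 5.276808: f = 0.840842, f' = 7.313615 → x_3 = 5.276808 - (0.840842)/(7.313615) = 5.161838

5.1618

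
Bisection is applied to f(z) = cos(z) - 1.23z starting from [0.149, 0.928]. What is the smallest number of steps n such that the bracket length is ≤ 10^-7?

23

Initial width b − a = 0.928 − 0.149 = 0.779000.
After n steps the width is (b−a)/2^n; need (b−a)/2^n ≤ 10^-7.
So n ≥ log₂(0.779000/10^-7) = log₂(7790000.0000) ≈ 22.8932.
Hence n = 23.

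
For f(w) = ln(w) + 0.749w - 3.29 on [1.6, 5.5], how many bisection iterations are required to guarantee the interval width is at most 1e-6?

Initial width b − a = 5.5 − 1.6 = 3.900000.
After n steps the width is (b−a)/2^n; need (b−a)/2^n ≤ 1e-6.
So n ≥ log₂(3.900000/1e-6) = log₂(3900000.0000) ≈ 21.8950.
Hence n = 22.

22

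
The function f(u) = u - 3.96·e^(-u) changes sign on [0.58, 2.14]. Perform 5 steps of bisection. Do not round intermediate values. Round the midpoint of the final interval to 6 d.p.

f(0.580000) = -1.637198, f(2.140000) = 1.674087 (opposite signs)
step 1: m = 1.360000, f(m) = 0.343623 > 0 → root in [0.580000, 1.360000]
step 2: m = 0.970000, f(m) = -0.531169 < 0 → root in [0.970000, 1.360000]
step 3: m = 1.165000, f(m) = -0.070214 < 0 → root in [1.165000, 1.360000]
step 4: m = 1.262500, f(m) = 0.142035 > 0 → root in [1.165000, 1.262500]
step 5: m = 1.213750, f(m) = 0.037309 > 0 → root in [1.165000, 1.213750]
Midpoint of [1.165000, 1.213750] = 1.189375

1.189375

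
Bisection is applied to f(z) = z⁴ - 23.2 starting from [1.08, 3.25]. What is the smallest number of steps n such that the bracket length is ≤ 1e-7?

Initial width b − a = 3.25 − 1.08 = 2.170000.
After n steps the width is (b−a)/2^n; need (b−a)/2^n ≤ 1e-7.
So n ≥ log₂(2.170000/1e-7) = log₂(21700000.0000) ≈ 24.3712.
Hence n = 25.

25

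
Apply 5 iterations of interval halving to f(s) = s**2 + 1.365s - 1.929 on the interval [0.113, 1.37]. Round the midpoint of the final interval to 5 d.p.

0.87898

f(0.113000) = -1.761986, f(1.370000) = 1.817950 (opposite signs)
step 1: m = 0.741500, f(m) = -0.367030 < 0 → root in [0.741500, 1.370000]
step 2: m = 1.055750, f(m) = 0.626707 > 0 → root in [0.741500, 1.055750]
step 3: m = 0.898625, f(m) = 0.105150 > 0 → root in [0.741500, 0.898625]
step 4: m = 0.820063, f(m) = -0.137112 < 0 → root in [0.820063, 0.898625]
step 5: m = 0.859344, f(m) = -0.017524 < 0 → root in [0.859344, 0.898625]
Midpoint of [0.859344, 0.898625] = 0.878984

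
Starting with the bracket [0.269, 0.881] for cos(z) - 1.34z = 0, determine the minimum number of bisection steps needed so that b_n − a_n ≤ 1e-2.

Initial width b − a = 0.881 − 0.269 = 0.612000.
After n steps the width is (b−a)/2^n; need (b−a)/2^n ≤ 1e-2.
So n ≥ log₂(0.612000/1e-2) = log₂(61.2000) ≈ 5.9355.
Hence n = 6.

6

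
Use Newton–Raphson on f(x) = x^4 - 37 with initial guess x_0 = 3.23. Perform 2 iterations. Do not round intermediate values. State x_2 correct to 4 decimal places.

2.4943

f'(x) = 4x^3
x_0 = 3.230000: f = 71.845402, f' = 134.793068 → x_1 = 3.230000 - (71.845402)/(134.793068) = 2.696995
x_1 = 2.696995: f = 15.907892, f' = 78.469400 → x_2 = 2.696995 - (15.907892)/(78.469400) = 2.494268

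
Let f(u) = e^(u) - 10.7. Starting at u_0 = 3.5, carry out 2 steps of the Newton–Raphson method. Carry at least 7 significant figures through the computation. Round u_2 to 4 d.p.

2.4589

f'(u) = e^(u)
u_0 = 3.500000: f = 22.415452, f' = 33.115452 → u_1 = 3.500000 - (22.415452)/(33.115452) = 2.823112
u_1 = 2.823112: f = 6.129142, f' = 16.829142 → u_2 = 2.823112 - (6.129142)/(16.829142) = 2.458914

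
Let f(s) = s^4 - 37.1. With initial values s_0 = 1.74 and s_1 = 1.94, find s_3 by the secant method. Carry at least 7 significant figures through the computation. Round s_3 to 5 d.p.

2.34070

f(s_0) = -27.933638, f(s_1) = -22.935315
s_2 = 1.940000 - (-22.935315)·(1.940000 - 1.740000)/(-22.935315 - (-27.933638)) = 2.857720; f(s_2) = 29.592795
s_3 = 2.857720 - (29.592795)·(2.857720 - 1.940000)/(29.592795 - (-22.935315)) = 2.340704; f(s_3) = -7.081725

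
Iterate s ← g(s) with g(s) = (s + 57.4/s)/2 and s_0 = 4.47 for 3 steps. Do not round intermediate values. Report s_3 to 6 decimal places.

7.576575

s_1 = g(4.470000) = 8.655582
s_2 = g(8.655582) = 7.643570
s_3 = g(7.643570) = 7.576575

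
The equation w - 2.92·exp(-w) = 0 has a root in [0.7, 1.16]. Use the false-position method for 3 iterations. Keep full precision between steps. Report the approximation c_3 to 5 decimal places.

False-position update: c = (a·f(b) − b·f(a))/(f(b) − f(a)); replace the endpoint whose sign matches f(c).
f(0.700000) = -0.750029, f(1.160000) = 0.244620
step 1: c = 1.046869, f(c) = 0.021847 > 0 → new bracket [0.700000, 1.046869]
step 2: c = 1.037052, f(c) = 0.001916 > 0 → new bracket [0.700000, 1.037052]
step 3: c = 1.036193, f(c) = 0.000168 > 0 → new bracket [0.700000, 1.036193]

1.03619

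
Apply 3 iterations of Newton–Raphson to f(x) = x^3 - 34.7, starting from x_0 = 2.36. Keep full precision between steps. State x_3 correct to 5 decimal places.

Newton update: x ← x − f(x)/f'(x).
f'(x) = 3x^2
x_0 = 2.360000: f = -21.555744, f' = 16.708800 → x_1 = 2.360000 - (-21.555744)/(16.708800) = 3.650083
x_1 = 3.650083: f = 13.930455, f' = 39.969324 → x_2 = 3.650083 - (13.930455)/(39.969324) = 3.301555
x_2 = 3.301555: f = 1.287815, f' = 32.700789 → x_3 = 3.301555 - (1.287815)/(32.700789) = 3.262173

3.26217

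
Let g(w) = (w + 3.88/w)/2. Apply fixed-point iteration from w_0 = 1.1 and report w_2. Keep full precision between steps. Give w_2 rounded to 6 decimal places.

1.995325

w_1 = g(1.100000) = 2.313636
w_2 = g(2.313636) = 1.995325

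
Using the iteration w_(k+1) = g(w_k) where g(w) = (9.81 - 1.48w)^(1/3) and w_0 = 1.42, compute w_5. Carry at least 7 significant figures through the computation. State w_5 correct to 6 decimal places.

w_1 = g(1.420000) = 1.975399
w_2 = g(1.975399) = 1.902528
w_3 = g(1.902528) = 1.912408
w_4 = g(1.912408) = 1.911074
w_5 = g(1.911074) = 1.911255

1.911255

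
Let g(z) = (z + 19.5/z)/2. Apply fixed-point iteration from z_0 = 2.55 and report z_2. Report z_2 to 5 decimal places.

4.46158

z_1 = g(2.550000) = 5.098529
z_2 = g(5.098529) = 4.461581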